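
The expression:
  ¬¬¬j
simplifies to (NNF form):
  ¬j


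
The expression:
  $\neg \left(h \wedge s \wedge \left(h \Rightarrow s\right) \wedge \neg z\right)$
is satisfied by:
  {z: True, s: False, h: False}
  {s: False, h: False, z: False}
  {h: True, z: True, s: False}
  {h: True, s: False, z: False}
  {z: True, s: True, h: False}
  {s: True, z: False, h: False}
  {h: True, s: True, z: True}


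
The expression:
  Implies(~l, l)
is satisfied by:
  {l: True}


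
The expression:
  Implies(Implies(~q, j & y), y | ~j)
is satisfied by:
  {y: True, q: False, j: False}
  {q: False, j: False, y: False}
  {j: True, y: True, q: False}
  {j: True, q: False, y: False}
  {y: True, q: True, j: False}
  {q: True, y: False, j: False}
  {j: True, q: True, y: True}


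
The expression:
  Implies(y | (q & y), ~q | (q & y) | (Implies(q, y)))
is always true.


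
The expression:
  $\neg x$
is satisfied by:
  {x: False}


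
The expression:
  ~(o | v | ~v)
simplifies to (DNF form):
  False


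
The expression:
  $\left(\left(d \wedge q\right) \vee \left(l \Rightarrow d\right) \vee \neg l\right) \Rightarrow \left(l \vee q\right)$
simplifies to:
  $l \vee q$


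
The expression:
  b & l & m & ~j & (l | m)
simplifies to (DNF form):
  b & l & m & ~j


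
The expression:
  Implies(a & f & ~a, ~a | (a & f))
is always true.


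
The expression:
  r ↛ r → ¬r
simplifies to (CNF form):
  True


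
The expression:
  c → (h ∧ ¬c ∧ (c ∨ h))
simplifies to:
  ¬c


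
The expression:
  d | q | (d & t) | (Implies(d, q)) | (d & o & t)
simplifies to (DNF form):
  True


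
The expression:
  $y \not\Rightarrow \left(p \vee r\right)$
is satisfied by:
  {y: True, p: False, r: False}


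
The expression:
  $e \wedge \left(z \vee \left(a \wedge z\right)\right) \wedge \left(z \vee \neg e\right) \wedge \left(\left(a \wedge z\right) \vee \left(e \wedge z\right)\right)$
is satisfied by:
  {z: True, e: True}


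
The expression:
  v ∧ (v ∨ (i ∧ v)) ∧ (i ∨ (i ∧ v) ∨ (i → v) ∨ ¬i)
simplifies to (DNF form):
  v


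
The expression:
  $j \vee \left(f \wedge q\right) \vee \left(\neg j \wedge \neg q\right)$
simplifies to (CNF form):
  $f \vee j \vee \neg q$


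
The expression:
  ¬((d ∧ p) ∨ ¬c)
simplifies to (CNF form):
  c ∧ (¬d ∨ ¬p)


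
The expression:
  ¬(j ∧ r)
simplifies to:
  ¬j ∨ ¬r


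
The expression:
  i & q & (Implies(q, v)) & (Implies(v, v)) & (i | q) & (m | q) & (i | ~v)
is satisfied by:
  {i: True, q: True, v: True}


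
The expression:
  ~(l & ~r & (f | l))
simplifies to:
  r | ~l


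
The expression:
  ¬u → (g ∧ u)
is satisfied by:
  {u: True}


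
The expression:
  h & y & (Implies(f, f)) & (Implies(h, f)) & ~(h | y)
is never true.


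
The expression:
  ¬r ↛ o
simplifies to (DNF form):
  o ∨ ¬r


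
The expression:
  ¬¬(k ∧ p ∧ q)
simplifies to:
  k ∧ p ∧ q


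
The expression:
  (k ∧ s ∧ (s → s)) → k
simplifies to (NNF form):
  True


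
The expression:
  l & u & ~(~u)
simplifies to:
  l & u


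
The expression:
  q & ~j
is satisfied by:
  {q: True, j: False}


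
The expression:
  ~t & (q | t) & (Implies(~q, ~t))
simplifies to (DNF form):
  q & ~t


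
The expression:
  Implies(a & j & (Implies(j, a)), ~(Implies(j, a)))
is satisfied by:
  {a: False, j: False}
  {j: True, a: False}
  {a: True, j: False}


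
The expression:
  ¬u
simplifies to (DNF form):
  ¬u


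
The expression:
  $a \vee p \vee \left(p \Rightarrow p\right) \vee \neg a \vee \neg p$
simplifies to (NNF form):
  $\text{True}$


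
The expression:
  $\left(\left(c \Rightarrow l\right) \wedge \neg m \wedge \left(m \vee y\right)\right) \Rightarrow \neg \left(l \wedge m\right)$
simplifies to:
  $\text{True}$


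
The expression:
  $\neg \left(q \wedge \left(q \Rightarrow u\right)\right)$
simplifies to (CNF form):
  $\neg q \vee \neg u$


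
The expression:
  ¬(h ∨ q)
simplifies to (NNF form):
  ¬h ∧ ¬q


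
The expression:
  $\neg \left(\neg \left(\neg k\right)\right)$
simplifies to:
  $\neg k$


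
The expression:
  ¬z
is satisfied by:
  {z: False}


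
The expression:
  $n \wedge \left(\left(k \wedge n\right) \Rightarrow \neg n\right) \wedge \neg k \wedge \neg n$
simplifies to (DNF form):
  $\text{False}$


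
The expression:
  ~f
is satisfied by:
  {f: False}


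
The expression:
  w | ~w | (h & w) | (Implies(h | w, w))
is always true.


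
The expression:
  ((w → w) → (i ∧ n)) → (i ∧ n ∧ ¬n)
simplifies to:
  ¬i ∨ ¬n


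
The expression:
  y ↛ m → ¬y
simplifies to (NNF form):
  m ∨ ¬y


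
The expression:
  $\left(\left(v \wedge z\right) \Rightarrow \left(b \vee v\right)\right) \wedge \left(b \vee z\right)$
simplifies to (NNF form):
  $b \vee z$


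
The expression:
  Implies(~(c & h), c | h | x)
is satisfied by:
  {x: True, c: True, h: True}
  {x: True, c: True, h: False}
  {x: True, h: True, c: False}
  {x: True, h: False, c: False}
  {c: True, h: True, x: False}
  {c: True, h: False, x: False}
  {h: True, c: False, x: False}


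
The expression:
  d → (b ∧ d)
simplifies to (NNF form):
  b ∨ ¬d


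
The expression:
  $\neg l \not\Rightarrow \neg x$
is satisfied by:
  {x: True, l: False}


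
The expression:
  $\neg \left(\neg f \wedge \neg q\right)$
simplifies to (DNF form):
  $f \vee q$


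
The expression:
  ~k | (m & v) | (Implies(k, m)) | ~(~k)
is always true.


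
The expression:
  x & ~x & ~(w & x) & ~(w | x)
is never true.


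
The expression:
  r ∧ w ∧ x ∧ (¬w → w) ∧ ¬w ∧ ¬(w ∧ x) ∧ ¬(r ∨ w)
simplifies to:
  False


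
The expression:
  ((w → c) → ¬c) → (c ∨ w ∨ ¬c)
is always true.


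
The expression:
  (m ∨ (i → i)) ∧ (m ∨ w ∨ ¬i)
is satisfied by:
  {m: True, w: True, i: False}
  {m: True, w: False, i: False}
  {w: True, m: False, i: False}
  {m: False, w: False, i: False}
  {i: True, m: True, w: True}
  {i: True, m: True, w: False}
  {i: True, w: True, m: False}


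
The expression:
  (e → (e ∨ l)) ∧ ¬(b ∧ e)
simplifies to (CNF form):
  ¬b ∨ ¬e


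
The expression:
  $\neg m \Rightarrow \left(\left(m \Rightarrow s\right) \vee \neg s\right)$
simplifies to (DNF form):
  $\text{True}$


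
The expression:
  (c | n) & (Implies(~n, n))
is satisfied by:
  {n: True}


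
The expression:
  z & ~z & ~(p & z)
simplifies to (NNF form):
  False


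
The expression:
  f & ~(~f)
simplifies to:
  f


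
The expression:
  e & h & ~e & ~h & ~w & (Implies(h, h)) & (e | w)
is never true.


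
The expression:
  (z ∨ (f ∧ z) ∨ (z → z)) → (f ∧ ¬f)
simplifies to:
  False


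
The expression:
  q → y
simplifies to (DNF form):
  y ∨ ¬q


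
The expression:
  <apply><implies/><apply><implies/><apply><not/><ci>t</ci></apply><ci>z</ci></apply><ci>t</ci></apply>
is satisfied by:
  {t: True, z: False}
  {z: False, t: False}
  {z: True, t: True}


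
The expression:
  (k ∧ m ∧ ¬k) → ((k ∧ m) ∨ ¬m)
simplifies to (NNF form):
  True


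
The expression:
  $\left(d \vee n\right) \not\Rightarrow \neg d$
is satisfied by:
  {d: True}


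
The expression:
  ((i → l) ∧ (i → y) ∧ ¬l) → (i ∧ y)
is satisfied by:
  {i: True, l: True}
  {i: True, l: False}
  {l: True, i: False}


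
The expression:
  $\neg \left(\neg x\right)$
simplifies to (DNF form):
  $x$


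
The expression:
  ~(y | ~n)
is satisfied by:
  {n: True, y: False}


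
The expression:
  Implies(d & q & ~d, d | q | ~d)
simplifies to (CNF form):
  True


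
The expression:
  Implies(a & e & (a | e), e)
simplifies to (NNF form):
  True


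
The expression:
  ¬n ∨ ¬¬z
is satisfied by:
  {z: True, n: False}
  {n: False, z: False}
  {n: True, z: True}


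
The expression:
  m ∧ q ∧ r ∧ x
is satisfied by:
  {r: True, m: True, x: True, q: True}


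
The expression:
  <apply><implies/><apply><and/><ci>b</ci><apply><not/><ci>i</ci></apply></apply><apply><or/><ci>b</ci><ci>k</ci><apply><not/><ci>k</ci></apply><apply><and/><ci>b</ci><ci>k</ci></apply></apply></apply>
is always true.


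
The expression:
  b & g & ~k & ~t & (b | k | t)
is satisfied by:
  {b: True, g: True, t: False, k: False}


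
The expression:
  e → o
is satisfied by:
  {o: True, e: False}
  {e: False, o: False}
  {e: True, o: True}


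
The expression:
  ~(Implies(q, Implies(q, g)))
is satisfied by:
  {q: True, g: False}


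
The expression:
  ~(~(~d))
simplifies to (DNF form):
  ~d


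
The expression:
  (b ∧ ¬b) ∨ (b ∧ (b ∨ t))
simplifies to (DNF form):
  b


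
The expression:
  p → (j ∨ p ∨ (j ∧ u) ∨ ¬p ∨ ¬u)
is always true.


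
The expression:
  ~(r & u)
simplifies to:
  ~r | ~u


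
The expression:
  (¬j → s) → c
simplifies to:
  c ∨ (¬j ∧ ¬s)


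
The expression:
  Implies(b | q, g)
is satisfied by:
  {g: True, b: False, q: False}
  {q: True, g: True, b: False}
  {g: True, b: True, q: False}
  {q: True, g: True, b: True}
  {q: False, b: False, g: False}


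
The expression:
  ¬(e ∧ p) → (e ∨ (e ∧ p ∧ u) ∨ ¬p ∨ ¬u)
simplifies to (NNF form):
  e ∨ ¬p ∨ ¬u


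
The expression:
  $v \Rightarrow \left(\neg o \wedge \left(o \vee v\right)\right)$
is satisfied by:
  {v: False, o: False}
  {o: True, v: False}
  {v: True, o: False}


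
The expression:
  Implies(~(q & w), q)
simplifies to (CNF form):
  q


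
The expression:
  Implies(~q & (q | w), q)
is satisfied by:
  {q: True, w: False}
  {w: False, q: False}
  {w: True, q: True}


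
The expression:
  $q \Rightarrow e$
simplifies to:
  $e \vee \neg q$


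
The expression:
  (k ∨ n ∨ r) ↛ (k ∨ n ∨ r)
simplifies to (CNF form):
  False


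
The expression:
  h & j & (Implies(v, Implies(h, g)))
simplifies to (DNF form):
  (g & h & j) | (h & j & ~v)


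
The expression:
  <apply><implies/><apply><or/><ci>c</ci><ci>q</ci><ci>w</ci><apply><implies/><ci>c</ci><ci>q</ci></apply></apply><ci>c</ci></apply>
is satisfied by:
  {c: True}


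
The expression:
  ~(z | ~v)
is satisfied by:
  {v: True, z: False}


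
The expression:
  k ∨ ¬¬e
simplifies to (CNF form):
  e ∨ k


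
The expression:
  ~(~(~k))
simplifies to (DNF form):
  ~k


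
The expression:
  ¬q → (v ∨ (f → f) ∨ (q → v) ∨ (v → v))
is always true.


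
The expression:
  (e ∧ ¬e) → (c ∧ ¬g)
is always true.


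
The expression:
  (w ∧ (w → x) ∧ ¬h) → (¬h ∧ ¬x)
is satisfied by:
  {h: True, w: False, x: False}
  {w: False, x: False, h: False}
  {x: True, h: True, w: False}
  {x: True, w: False, h: False}
  {h: True, w: True, x: False}
  {w: True, h: False, x: False}
  {x: True, w: True, h: True}


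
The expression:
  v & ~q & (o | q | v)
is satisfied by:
  {v: True, q: False}


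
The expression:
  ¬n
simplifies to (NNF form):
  ¬n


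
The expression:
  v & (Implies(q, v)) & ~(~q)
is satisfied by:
  {q: True, v: True}


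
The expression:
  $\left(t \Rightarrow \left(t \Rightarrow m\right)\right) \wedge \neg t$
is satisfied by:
  {t: False}


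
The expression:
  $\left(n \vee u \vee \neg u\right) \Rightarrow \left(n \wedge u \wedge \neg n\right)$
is never true.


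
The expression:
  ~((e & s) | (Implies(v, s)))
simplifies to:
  v & ~s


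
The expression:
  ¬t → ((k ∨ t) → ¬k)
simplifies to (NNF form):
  t ∨ ¬k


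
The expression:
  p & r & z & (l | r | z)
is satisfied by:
  {r: True, z: True, p: True}


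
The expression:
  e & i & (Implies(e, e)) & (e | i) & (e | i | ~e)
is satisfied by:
  {i: True, e: True}


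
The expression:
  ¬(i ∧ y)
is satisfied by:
  {y: False, i: False}
  {i: True, y: False}
  {y: True, i: False}


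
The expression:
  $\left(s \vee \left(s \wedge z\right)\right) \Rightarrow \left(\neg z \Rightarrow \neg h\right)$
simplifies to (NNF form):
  $z \vee \neg h \vee \neg s$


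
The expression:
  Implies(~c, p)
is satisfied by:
  {c: True, p: True}
  {c: True, p: False}
  {p: True, c: False}


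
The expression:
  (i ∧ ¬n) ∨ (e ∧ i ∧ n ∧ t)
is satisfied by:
  {i: True, t: True, e: True, n: False}
  {i: True, t: True, e: False, n: False}
  {i: True, e: True, t: False, n: False}
  {i: True, e: False, t: False, n: False}
  {i: True, n: True, t: True, e: True}


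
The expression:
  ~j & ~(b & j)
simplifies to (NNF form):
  ~j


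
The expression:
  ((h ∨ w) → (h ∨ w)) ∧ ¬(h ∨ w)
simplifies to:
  ¬h ∧ ¬w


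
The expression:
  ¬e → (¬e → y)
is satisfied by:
  {y: True, e: True}
  {y: True, e: False}
  {e: True, y: False}


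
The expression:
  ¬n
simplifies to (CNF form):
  ¬n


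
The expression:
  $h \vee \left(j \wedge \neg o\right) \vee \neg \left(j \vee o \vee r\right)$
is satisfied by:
  {h: True, j: True, r: False, o: False}
  {h: True, j: False, r: False, o: False}
  {h: True, r: True, j: True, o: False}
  {h: True, r: True, j: False, o: False}
  {o: True, h: True, j: True, r: False}
  {o: True, h: True, j: False, r: False}
  {o: True, h: True, r: True, j: True}
  {o: True, h: True, r: True, j: False}
  {j: True, h: False, r: False, o: False}
  {h: False, j: False, r: False, o: False}
  {r: True, j: True, h: False, o: False}


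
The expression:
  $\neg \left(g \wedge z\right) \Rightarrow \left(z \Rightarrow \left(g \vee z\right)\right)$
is always true.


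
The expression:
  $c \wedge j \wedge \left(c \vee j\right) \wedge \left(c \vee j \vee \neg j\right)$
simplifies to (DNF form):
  $c \wedge j$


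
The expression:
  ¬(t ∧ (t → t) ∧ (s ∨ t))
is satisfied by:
  {t: False}


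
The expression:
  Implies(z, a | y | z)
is always true.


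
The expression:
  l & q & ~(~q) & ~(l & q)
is never true.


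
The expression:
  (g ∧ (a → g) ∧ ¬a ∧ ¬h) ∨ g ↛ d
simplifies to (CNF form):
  g ∧ (¬a ∨ ¬d) ∧ (¬d ∨ ¬h)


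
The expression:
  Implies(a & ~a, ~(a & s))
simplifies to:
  True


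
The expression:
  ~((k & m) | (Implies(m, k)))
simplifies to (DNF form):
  m & ~k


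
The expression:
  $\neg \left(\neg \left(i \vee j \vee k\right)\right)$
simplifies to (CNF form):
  $i \vee j \vee k$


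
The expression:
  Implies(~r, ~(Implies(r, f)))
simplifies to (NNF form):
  r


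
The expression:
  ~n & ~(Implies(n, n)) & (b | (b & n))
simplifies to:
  False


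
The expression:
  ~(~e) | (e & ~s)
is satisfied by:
  {e: True}


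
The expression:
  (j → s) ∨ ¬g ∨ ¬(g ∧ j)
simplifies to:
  s ∨ ¬g ∨ ¬j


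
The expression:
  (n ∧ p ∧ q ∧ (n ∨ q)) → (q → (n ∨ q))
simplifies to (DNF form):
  True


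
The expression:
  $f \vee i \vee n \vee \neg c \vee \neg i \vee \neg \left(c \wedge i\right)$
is always true.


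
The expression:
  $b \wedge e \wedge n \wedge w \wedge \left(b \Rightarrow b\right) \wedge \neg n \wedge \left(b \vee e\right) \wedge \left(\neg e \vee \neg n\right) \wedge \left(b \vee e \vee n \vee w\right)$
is never true.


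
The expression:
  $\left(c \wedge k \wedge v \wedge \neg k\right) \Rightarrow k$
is always true.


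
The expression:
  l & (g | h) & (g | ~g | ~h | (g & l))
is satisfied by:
  {g: True, h: True, l: True}
  {g: True, l: True, h: False}
  {h: True, l: True, g: False}


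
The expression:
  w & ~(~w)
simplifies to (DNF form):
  w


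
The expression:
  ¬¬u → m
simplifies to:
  m ∨ ¬u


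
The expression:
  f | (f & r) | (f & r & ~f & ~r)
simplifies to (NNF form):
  f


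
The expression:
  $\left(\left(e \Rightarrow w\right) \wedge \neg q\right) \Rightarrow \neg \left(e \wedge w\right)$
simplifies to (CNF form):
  $q \vee \neg e \vee \neg w$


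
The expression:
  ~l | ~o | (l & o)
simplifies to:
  True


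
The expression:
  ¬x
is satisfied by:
  {x: False}


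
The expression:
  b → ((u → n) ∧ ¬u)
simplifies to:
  ¬b ∨ ¬u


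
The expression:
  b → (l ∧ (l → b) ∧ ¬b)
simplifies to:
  ¬b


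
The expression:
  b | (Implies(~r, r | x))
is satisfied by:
  {r: True, b: True, x: True}
  {r: True, b: True, x: False}
  {r: True, x: True, b: False}
  {r: True, x: False, b: False}
  {b: True, x: True, r: False}
  {b: True, x: False, r: False}
  {x: True, b: False, r: False}


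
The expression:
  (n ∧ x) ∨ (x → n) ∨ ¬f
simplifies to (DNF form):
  n ∨ ¬f ∨ ¬x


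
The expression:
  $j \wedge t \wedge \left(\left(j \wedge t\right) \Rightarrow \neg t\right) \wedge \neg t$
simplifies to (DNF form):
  $\text{False}$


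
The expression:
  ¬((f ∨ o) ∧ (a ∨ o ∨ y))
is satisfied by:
  {o: False, y: False, f: False, a: False}
  {a: True, o: False, y: False, f: False}
  {y: True, a: False, o: False, f: False}
  {a: True, y: True, o: False, f: False}
  {f: True, a: False, o: False, y: False}


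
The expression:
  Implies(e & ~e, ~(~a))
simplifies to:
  True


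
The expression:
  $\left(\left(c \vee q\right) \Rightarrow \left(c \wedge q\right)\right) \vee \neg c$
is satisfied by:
  {q: True, c: False}
  {c: False, q: False}
  {c: True, q: True}


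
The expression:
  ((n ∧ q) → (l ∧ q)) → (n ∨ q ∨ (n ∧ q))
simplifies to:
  n ∨ q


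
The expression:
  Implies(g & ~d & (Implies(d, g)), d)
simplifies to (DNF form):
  d | ~g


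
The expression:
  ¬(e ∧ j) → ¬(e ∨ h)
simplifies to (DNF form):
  (e ∧ j) ∨ (¬e ∧ ¬h)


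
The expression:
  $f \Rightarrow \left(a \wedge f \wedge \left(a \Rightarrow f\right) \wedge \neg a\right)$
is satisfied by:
  {f: False}


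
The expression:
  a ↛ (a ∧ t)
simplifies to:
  a ∧ ¬t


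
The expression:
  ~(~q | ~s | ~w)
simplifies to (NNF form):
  q & s & w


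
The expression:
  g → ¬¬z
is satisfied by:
  {z: True, g: False}
  {g: False, z: False}
  {g: True, z: True}


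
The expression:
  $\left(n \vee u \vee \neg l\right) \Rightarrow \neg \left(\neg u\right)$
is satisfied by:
  {u: True, l: True, n: False}
  {u: True, l: False, n: False}
  {n: True, u: True, l: True}
  {n: True, u: True, l: False}
  {l: True, n: False, u: False}


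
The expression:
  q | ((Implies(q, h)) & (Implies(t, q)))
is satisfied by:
  {q: True, t: False}
  {t: False, q: False}
  {t: True, q: True}


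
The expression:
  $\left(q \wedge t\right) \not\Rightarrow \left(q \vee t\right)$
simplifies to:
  $\text{False}$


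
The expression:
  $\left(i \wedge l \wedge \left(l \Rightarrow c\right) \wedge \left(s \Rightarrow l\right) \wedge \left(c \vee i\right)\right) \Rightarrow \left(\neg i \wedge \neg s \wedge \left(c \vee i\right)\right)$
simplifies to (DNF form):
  $\neg c \vee \neg i \vee \neg l$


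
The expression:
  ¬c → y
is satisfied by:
  {y: True, c: True}
  {y: True, c: False}
  {c: True, y: False}


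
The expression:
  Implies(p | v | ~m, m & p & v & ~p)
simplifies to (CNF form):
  m & ~p & ~v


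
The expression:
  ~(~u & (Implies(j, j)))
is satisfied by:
  {u: True}


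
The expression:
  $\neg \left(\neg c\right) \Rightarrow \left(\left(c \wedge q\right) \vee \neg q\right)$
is always true.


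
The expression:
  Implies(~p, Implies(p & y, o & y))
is always true.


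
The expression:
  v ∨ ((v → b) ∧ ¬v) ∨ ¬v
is always true.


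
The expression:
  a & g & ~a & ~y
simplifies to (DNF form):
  False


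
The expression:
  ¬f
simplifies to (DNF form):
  ¬f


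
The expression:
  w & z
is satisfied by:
  {z: True, w: True}


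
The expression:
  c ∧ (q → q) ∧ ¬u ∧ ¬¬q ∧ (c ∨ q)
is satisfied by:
  {c: True, q: True, u: False}


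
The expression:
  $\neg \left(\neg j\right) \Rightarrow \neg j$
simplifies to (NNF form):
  $\neg j$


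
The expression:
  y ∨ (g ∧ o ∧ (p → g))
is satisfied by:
  {y: True, g: True, o: True}
  {y: True, g: True, o: False}
  {y: True, o: True, g: False}
  {y: True, o: False, g: False}
  {g: True, o: True, y: False}


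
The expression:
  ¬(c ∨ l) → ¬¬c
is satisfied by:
  {c: True, l: True}
  {c: True, l: False}
  {l: True, c: False}


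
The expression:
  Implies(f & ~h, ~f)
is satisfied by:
  {h: True, f: False}
  {f: False, h: False}
  {f: True, h: True}


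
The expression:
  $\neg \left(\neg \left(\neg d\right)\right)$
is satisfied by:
  {d: False}


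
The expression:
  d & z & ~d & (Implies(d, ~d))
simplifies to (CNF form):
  False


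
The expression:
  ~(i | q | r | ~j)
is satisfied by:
  {j: True, q: False, i: False, r: False}


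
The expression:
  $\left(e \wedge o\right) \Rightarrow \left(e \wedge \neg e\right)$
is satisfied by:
  {e: False, o: False}
  {o: True, e: False}
  {e: True, o: False}


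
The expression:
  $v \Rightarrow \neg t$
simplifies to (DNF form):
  $\neg t \vee \neg v$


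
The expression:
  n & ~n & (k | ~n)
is never true.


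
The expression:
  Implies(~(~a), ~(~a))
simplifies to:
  True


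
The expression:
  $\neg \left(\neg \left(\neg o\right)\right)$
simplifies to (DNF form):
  $\neg o$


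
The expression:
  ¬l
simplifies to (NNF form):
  ¬l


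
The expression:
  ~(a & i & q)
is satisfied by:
  {q: False, a: False, i: False}
  {i: True, q: False, a: False}
  {a: True, q: False, i: False}
  {i: True, a: True, q: False}
  {q: True, i: False, a: False}
  {i: True, q: True, a: False}
  {a: True, q: True, i: False}


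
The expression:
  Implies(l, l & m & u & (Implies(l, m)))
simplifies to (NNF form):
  ~l | (m & u)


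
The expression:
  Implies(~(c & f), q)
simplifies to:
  q | (c & f)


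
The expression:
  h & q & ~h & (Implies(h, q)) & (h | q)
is never true.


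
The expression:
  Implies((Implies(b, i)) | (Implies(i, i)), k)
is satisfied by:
  {k: True}


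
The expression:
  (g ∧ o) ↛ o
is never true.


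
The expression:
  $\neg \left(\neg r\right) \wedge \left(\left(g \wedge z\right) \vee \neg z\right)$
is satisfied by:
  {r: True, g: True, z: False}
  {r: True, g: False, z: False}
  {r: True, z: True, g: True}


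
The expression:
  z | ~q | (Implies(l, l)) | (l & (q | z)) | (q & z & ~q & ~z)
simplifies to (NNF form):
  True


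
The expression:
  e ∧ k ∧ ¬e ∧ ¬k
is never true.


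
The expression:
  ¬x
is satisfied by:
  {x: False}


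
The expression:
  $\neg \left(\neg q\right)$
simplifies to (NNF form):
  $q$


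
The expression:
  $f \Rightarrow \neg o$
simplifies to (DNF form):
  $\neg f \vee \neg o$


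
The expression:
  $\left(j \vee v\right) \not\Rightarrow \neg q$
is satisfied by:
  {v: True, j: True, q: True}
  {v: True, q: True, j: False}
  {j: True, q: True, v: False}


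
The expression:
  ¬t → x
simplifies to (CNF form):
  t ∨ x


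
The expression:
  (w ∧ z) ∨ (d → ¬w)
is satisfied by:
  {z: True, w: False, d: False}
  {w: False, d: False, z: False}
  {d: True, z: True, w: False}
  {d: True, w: False, z: False}
  {z: True, w: True, d: False}
  {w: True, z: False, d: False}
  {d: True, w: True, z: True}


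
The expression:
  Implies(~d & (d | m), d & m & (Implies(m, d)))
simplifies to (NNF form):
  d | ~m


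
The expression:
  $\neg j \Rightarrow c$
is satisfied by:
  {c: True, j: True}
  {c: True, j: False}
  {j: True, c: False}


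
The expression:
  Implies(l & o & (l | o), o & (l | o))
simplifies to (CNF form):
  True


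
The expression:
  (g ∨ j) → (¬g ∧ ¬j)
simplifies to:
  ¬g ∧ ¬j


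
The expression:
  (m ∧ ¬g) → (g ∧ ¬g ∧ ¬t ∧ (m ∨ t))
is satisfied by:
  {g: True, m: False}
  {m: False, g: False}
  {m: True, g: True}


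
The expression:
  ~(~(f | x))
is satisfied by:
  {x: True, f: True}
  {x: True, f: False}
  {f: True, x: False}


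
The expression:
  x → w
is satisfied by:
  {w: True, x: False}
  {x: False, w: False}
  {x: True, w: True}


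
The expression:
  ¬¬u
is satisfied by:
  {u: True}


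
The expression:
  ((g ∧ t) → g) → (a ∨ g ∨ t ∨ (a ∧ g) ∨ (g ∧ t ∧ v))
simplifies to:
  a ∨ g ∨ t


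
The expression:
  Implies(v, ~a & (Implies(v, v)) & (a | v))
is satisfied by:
  {v: False, a: False}
  {a: True, v: False}
  {v: True, a: False}


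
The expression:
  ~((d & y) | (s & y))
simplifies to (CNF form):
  (~d | ~y) & (~s | ~y)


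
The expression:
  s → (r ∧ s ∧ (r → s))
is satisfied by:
  {r: True, s: False}
  {s: False, r: False}
  {s: True, r: True}


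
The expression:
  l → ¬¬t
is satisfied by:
  {t: True, l: False}
  {l: False, t: False}
  {l: True, t: True}


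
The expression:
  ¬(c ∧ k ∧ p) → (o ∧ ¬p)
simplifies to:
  (c ∨ ¬p) ∧ (k ∨ ¬p) ∧ (o ∨ p)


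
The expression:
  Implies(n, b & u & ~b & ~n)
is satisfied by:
  {n: False}


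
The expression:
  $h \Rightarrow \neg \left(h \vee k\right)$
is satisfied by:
  {h: False}


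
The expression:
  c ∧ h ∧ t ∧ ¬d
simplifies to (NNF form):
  c ∧ h ∧ t ∧ ¬d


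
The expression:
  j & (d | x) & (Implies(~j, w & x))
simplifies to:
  j & (d | x)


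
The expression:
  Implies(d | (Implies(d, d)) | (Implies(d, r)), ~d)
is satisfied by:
  {d: False}


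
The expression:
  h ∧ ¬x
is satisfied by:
  {h: True, x: False}


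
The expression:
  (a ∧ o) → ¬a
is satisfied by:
  {o: False, a: False}
  {a: True, o: False}
  {o: True, a: False}


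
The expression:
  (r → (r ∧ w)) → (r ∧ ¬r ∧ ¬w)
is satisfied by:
  {r: True, w: False}


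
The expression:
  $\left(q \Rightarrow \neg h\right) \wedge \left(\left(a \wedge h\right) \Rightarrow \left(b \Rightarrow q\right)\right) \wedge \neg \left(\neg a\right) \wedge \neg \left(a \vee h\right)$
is never true.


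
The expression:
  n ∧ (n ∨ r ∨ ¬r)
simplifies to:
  n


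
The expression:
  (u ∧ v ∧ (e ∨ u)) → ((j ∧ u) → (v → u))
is always true.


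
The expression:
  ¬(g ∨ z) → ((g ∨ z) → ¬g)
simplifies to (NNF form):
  True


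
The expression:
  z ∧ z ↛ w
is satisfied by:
  {z: True, w: False}


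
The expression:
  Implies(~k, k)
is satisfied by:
  {k: True}


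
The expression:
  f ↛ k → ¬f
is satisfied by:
  {k: True, f: False}
  {f: False, k: False}
  {f: True, k: True}


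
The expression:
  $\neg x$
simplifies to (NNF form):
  $\neg x$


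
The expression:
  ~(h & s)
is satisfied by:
  {s: False, h: False}
  {h: True, s: False}
  {s: True, h: False}


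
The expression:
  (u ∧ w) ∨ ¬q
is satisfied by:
  {u: True, w: True, q: False}
  {u: True, w: False, q: False}
  {w: True, u: False, q: False}
  {u: False, w: False, q: False}
  {q: True, u: True, w: True}


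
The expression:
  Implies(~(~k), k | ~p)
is always true.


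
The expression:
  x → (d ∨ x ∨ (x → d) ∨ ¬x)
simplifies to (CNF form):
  True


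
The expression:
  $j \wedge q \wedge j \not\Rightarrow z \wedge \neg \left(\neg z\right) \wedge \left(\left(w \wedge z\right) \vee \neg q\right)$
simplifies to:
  $\text{False}$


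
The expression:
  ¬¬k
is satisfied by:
  {k: True}


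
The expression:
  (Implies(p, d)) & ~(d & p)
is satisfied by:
  {p: False}


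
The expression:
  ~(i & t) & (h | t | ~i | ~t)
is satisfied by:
  {t: False, i: False}
  {i: True, t: False}
  {t: True, i: False}


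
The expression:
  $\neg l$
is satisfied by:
  {l: False}


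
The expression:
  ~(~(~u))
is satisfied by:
  {u: False}


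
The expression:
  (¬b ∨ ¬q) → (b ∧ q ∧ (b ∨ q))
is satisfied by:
  {b: True, q: True}


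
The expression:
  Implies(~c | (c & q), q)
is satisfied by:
  {q: True, c: True}
  {q: True, c: False}
  {c: True, q: False}


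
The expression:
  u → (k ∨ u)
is always true.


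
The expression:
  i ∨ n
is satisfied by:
  {i: True, n: True}
  {i: True, n: False}
  {n: True, i: False}


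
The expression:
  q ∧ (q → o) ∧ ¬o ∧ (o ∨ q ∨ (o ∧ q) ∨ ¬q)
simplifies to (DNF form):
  False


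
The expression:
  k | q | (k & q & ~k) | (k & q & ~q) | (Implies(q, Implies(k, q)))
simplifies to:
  True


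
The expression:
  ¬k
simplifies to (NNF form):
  ¬k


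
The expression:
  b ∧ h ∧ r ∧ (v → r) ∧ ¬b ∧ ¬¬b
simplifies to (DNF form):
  False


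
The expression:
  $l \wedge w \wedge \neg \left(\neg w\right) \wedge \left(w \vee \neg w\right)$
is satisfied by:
  {w: True, l: True}


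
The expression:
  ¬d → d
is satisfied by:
  {d: True}


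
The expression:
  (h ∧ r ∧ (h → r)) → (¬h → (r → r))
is always true.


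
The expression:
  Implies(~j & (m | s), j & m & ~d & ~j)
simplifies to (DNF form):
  j | (~m & ~s)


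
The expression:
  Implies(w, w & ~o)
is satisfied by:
  {w: False, o: False}
  {o: True, w: False}
  {w: True, o: False}


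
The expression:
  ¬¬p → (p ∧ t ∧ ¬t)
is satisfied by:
  {p: False}


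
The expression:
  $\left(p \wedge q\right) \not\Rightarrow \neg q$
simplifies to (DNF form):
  $p \wedge q$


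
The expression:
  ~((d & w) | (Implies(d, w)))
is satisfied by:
  {d: True, w: False}


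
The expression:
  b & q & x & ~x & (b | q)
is never true.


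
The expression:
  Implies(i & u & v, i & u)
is always true.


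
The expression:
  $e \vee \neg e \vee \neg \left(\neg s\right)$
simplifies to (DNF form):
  $\text{True}$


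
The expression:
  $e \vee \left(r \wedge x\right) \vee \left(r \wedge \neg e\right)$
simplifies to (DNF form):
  $e \vee r$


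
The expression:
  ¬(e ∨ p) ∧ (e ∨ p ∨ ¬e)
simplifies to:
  ¬e ∧ ¬p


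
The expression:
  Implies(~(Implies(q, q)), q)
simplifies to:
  True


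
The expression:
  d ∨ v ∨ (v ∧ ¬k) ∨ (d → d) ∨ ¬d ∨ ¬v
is always true.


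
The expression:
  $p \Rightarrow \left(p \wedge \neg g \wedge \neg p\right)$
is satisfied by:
  {p: False}


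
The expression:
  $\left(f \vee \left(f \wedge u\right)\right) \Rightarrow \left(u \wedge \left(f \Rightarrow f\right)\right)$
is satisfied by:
  {u: True, f: False}
  {f: False, u: False}
  {f: True, u: True}


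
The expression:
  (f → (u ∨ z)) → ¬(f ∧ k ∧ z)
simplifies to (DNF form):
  ¬f ∨ ¬k ∨ ¬z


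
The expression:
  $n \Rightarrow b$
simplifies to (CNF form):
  $b \vee \neg n$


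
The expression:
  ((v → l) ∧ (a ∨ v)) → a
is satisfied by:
  {a: True, l: False, v: False}
  {l: False, v: False, a: False}
  {a: True, v: True, l: False}
  {v: True, l: False, a: False}
  {a: True, l: True, v: False}
  {l: True, a: False, v: False}
  {a: True, v: True, l: True}


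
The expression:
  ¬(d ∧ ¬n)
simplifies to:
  n ∨ ¬d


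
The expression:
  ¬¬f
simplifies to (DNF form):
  f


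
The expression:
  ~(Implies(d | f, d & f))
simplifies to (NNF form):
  (d & ~f) | (f & ~d)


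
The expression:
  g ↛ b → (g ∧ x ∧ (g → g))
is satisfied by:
  {b: True, x: True, g: False}
  {b: True, x: False, g: False}
  {x: True, b: False, g: False}
  {b: False, x: False, g: False}
  {g: True, b: True, x: True}
  {g: True, b: True, x: False}
  {g: True, x: True, b: False}


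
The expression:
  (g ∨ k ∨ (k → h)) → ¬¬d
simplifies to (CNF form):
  d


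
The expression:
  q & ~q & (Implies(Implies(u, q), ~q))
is never true.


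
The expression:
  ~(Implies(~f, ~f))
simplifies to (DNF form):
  False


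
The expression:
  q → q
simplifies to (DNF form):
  True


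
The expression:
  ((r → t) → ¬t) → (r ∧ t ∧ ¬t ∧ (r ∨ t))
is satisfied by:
  {t: True}


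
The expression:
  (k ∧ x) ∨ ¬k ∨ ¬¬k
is always true.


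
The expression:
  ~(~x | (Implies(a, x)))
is never true.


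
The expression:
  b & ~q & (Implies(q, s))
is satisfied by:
  {b: True, q: False}


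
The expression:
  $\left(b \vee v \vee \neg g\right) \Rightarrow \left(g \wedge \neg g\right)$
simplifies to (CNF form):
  $g \wedge \neg b \wedge \neg v$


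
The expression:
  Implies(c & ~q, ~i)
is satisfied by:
  {q: True, c: False, i: False}
  {c: False, i: False, q: False}
  {i: True, q: True, c: False}
  {i: True, c: False, q: False}
  {q: True, c: True, i: False}
  {c: True, q: False, i: False}
  {i: True, c: True, q: True}


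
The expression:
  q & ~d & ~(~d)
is never true.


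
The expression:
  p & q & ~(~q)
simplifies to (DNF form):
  p & q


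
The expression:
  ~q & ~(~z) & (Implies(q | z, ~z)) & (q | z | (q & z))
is never true.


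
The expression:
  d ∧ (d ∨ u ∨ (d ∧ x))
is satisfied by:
  {d: True}


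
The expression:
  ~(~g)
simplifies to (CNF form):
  g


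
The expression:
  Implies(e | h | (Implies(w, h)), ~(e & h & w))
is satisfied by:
  {w: False, e: False, h: False}
  {h: True, w: False, e: False}
  {e: True, w: False, h: False}
  {h: True, e: True, w: False}
  {w: True, h: False, e: False}
  {h: True, w: True, e: False}
  {e: True, w: True, h: False}


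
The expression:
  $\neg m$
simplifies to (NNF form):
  $\neg m$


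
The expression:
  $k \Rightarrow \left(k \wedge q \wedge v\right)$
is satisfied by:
  {q: True, v: True, k: False}
  {q: True, v: False, k: False}
  {v: True, q: False, k: False}
  {q: False, v: False, k: False}
  {q: True, k: True, v: True}


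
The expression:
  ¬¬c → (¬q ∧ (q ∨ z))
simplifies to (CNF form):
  (z ∨ ¬c) ∧ (¬c ∨ ¬q)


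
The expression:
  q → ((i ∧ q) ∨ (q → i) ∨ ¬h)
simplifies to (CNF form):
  i ∨ ¬h ∨ ¬q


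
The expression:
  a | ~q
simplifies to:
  a | ~q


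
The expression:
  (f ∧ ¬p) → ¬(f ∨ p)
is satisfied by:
  {p: True, f: False}
  {f: False, p: False}
  {f: True, p: True}


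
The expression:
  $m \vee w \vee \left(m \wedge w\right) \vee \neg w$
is always true.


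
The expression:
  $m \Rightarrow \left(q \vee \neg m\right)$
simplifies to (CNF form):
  $q \vee \neg m$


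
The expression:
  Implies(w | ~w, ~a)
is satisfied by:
  {a: False}


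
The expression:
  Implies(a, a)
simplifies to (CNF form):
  True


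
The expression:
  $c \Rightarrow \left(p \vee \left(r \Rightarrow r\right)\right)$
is always true.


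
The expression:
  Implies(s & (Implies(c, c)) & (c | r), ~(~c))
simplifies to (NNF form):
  c | ~r | ~s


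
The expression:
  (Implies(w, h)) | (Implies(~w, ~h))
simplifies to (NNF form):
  True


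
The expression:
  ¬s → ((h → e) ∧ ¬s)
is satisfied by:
  {e: True, s: True, h: False}
  {e: True, h: False, s: False}
  {s: True, h: False, e: False}
  {s: False, h: False, e: False}
  {e: True, s: True, h: True}
  {e: True, h: True, s: False}
  {s: True, h: True, e: False}


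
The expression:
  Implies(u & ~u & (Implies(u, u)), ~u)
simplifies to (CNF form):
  True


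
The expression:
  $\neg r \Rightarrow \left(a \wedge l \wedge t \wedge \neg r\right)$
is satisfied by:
  {r: True, a: True, t: True, l: True}
  {r: True, a: True, t: True, l: False}
  {r: True, a: True, l: True, t: False}
  {r: True, a: True, l: False, t: False}
  {r: True, t: True, l: True, a: False}
  {r: True, t: True, l: False, a: False}
  {r: True, t: False, l: True, a: False}
  {r: True, t: False, l: False, a: False}
  {a: True, t: True, l: True, r: False}


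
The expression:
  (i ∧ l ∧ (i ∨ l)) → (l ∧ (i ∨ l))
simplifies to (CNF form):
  True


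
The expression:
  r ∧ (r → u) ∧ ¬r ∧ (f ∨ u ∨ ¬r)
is never true.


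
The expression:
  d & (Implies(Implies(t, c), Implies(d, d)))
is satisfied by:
  {d: True}


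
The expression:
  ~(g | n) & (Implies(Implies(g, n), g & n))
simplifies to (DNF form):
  False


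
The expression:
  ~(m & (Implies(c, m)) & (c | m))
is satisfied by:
  {m: False}


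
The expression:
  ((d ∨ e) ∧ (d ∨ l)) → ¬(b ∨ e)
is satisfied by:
  {l: False, e: False, d: False, b: False}
  {b: True, l: False, e: False, d: False}
  {l: True, b: False, e: False, d: False}
  {b: True, l: True, e: False, d: False}
  {d: True, b: False, l: False, e: False}
  {d: True, l: True, b: False, e: False}
  {e: True, d: False, l: False, b: False}
  {e: True, b: True, d: False, l: False}


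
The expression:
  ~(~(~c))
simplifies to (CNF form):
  ~c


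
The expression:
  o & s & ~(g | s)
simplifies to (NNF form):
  False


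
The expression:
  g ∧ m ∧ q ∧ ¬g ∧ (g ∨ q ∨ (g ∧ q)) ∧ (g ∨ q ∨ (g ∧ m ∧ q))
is never true.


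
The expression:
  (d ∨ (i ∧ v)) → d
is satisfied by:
  {d: True, v: False, i: False}
  {v: False, i: False, d: False}
  {i: True, d: True, v: False}
  {i: True, v: False, d: False}
  {d: True, v: True, i: False}
  {v: True, d: False, i: False}
  {i: True, v: True, d: True}


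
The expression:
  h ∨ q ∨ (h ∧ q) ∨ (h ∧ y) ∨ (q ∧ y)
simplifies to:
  h ∨ q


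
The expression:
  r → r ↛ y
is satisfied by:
  {y: False, r: False}
  {r: True, y: False}
  {y: True, r: False}


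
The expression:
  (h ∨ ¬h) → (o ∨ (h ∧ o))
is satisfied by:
  {o: True}


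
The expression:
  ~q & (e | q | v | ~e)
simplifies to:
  ~q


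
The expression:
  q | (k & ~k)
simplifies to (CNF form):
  q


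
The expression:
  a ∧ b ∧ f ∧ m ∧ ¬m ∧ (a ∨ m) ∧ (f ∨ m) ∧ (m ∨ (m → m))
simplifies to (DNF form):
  False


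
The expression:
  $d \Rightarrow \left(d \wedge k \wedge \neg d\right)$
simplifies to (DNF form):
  $\neg d$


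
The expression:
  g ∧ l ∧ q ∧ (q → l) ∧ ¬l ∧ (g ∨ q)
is never true.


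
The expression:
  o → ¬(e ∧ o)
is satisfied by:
  {e: False, o: False}
  {o: True, e: False}
  {e: True, o: False}


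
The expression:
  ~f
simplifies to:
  ~f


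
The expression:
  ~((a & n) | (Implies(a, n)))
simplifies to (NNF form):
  a & ~n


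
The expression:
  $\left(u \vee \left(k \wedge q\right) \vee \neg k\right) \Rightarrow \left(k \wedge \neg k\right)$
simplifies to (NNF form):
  $k \wedge \neg q \wedge \neg u$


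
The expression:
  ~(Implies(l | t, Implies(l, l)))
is never true.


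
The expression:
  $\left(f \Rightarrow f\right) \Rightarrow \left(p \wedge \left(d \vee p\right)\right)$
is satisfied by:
  {p: True}
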